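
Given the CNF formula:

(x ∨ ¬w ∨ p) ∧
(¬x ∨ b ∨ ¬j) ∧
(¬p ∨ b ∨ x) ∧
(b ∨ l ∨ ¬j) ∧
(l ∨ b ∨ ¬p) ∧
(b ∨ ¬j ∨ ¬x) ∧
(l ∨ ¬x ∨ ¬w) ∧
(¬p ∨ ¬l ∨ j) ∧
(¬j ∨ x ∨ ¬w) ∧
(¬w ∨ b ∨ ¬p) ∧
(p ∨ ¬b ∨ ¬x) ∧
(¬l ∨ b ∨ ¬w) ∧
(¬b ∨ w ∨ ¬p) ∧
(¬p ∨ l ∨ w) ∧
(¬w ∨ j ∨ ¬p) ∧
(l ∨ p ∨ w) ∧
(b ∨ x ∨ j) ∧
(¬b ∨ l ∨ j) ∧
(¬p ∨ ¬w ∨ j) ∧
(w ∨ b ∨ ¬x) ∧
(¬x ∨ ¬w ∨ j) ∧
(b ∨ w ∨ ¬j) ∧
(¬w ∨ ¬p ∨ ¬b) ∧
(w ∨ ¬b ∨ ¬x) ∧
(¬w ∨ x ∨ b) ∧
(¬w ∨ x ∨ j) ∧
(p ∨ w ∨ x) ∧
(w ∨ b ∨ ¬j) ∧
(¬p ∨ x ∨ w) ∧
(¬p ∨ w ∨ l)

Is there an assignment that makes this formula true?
No

No, the formula is not satisfiable.

No assignment of truth values to the variables can make all 30 clauses true simultaneously.

The formula is UNSAT (unsatisfiable).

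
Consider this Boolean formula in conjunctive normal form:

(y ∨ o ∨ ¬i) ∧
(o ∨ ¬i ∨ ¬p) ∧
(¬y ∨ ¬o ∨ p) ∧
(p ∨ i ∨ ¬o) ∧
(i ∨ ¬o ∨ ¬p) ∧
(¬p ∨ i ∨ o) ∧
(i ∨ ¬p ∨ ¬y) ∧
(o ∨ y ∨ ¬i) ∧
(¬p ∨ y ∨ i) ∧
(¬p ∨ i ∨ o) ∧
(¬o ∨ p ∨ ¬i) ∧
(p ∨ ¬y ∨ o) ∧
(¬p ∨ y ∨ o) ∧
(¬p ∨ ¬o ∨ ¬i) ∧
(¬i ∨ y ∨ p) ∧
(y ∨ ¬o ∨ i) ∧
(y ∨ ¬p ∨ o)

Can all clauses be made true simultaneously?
Yes

Yes, the formula is satisfiable.

One satisfying assignment is: y=False, o=False, p=False, i=False

Verification: With this assignment, all 17 clauses evaluate to true.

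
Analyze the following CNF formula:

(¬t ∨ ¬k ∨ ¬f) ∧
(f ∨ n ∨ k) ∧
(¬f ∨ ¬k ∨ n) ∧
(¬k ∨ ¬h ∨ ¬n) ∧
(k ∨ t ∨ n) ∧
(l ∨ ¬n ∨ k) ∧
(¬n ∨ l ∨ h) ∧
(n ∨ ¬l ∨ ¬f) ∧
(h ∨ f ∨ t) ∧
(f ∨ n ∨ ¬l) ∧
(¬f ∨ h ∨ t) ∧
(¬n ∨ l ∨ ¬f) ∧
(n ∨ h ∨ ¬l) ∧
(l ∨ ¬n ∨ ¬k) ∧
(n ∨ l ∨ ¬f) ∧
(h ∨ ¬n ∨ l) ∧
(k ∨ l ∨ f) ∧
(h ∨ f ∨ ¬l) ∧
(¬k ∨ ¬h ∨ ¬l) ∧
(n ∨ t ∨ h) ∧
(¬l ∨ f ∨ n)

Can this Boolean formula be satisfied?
Yes

Yes, the formula is satisfiable.

One satisfying assignment is: k=True, l=False, t=True, n=False, h=False, f=False

Verification: With this assignment, all 21 clauses evaluate to true.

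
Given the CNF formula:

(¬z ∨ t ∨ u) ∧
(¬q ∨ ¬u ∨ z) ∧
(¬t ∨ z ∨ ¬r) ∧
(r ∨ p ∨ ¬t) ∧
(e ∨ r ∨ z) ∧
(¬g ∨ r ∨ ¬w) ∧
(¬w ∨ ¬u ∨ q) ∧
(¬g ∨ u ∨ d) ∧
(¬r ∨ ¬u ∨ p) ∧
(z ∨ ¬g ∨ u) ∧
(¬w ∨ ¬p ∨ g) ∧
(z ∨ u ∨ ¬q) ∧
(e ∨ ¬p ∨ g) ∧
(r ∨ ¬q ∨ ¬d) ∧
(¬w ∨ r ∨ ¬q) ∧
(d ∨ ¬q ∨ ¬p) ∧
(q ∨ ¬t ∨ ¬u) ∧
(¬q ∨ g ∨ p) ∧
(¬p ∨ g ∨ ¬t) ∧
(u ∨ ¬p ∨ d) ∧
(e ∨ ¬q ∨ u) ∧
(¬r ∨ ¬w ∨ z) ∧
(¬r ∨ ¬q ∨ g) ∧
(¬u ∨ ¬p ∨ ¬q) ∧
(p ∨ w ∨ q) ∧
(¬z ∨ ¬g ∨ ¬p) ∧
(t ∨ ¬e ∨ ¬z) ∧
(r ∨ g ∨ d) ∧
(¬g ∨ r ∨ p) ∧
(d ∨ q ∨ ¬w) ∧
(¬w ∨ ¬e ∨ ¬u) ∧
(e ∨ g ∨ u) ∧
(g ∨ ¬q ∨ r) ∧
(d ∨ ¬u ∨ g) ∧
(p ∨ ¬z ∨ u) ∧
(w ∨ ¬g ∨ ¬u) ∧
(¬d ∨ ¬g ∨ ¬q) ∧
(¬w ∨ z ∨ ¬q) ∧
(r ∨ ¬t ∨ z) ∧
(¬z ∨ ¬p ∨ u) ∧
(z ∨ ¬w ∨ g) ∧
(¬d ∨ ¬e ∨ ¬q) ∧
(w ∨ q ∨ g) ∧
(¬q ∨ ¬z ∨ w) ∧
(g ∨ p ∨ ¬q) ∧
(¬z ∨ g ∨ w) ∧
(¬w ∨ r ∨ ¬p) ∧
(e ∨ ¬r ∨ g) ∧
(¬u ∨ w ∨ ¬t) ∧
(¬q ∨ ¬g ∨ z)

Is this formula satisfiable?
No

No, the formula is not satisfiable.

No assignment of truth values to the variables can make all 50 clauses true simultaneously.

The formula is UNSAT (unsatisfiable).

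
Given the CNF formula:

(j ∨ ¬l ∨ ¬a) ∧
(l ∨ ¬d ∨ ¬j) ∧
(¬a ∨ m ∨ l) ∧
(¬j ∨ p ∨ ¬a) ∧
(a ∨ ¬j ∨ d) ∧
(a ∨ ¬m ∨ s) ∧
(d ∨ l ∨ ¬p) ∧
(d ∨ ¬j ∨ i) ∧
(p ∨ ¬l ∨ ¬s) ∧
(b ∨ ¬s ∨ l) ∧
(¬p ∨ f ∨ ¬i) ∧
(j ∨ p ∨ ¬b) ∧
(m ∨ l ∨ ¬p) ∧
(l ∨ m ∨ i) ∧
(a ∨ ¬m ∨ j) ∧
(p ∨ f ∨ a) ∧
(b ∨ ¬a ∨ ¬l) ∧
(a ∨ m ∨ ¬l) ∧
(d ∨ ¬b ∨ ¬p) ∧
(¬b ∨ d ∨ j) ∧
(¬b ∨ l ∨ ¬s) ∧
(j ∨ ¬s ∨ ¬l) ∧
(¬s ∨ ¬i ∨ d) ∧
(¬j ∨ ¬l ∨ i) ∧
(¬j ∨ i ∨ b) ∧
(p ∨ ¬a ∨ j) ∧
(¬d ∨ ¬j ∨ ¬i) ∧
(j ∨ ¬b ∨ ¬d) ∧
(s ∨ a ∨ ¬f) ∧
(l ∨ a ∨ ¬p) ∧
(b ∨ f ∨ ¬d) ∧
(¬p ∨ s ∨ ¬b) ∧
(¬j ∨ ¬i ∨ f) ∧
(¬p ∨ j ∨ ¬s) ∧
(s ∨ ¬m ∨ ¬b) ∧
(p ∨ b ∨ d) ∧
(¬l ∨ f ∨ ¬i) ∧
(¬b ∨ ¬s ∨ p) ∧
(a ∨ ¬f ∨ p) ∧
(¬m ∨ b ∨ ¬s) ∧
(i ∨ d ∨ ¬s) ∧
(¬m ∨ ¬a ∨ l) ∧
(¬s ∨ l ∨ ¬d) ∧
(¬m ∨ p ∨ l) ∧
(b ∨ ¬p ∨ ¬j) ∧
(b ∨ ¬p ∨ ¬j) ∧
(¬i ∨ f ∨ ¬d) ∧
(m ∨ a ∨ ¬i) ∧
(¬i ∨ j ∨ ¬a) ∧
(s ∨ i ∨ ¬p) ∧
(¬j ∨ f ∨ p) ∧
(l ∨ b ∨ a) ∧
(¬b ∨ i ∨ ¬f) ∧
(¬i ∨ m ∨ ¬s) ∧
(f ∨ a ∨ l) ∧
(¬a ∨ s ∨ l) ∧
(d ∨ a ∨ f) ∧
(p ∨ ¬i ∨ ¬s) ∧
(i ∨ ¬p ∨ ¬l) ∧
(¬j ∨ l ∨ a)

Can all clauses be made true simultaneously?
No

No, the formula is not satisfiable.

No assignment of truth values to the variables can make all 60 clauses true simultaneously.

The formula is UNSAT (unsatisfiable).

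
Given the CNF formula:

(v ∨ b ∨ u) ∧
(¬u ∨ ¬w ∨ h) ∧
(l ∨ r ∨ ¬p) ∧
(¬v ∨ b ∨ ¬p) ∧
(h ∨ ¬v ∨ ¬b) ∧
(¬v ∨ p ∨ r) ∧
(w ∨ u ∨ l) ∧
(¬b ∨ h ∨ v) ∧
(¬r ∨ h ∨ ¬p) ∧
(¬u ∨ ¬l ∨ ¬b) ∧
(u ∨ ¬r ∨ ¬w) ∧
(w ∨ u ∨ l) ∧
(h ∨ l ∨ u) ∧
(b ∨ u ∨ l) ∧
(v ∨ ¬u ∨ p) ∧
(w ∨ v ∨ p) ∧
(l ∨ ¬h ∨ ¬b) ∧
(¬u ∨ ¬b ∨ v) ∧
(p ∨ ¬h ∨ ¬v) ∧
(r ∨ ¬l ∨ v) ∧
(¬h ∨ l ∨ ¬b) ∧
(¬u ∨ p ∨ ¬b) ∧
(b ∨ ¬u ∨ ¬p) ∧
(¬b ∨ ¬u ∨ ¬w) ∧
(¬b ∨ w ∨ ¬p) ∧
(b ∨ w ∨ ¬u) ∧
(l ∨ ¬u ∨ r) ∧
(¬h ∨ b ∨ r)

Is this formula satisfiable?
Yes

Yes, the formula is satisfiable.

One satisfying assignment is: w=False, r=True, l=True, p=False, u=False, h=False, b=False, v=True

Verification: With this assignment, all 28 clauses evaluate to true.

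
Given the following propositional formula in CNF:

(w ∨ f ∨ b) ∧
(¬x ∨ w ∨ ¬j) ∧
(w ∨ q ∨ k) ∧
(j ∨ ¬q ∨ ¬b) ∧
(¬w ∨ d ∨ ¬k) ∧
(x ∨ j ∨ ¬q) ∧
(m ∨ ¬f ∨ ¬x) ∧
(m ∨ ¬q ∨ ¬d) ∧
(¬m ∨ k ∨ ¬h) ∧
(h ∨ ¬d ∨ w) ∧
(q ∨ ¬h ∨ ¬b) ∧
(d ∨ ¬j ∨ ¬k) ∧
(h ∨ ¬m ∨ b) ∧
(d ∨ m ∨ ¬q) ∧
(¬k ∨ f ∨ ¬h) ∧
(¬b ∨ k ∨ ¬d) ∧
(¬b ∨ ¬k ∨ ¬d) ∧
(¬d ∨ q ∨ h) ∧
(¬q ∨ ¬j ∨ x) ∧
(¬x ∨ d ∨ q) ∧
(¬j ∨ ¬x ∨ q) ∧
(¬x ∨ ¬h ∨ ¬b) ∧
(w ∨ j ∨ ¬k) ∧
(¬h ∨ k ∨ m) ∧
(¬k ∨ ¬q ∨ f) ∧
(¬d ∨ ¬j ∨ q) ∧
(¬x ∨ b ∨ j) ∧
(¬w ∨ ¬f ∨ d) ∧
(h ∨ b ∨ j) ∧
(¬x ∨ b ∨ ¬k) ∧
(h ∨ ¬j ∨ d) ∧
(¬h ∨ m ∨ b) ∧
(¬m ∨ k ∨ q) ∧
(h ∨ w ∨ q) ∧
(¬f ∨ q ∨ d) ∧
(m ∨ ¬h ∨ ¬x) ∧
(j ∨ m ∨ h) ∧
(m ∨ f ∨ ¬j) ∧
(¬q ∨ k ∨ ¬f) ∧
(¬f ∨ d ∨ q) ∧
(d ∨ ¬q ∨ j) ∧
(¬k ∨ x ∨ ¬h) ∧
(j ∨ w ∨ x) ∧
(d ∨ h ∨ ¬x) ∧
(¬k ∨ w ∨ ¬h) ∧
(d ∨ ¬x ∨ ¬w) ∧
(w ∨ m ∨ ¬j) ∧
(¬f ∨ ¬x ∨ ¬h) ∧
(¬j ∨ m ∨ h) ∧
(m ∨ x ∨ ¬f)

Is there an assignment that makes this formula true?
No

No, the formula is not satisfiable.

No assignment of truth values to the variables can make all 50 clauses true simultaneously.

The formula is UNSAT (unsatisfiable).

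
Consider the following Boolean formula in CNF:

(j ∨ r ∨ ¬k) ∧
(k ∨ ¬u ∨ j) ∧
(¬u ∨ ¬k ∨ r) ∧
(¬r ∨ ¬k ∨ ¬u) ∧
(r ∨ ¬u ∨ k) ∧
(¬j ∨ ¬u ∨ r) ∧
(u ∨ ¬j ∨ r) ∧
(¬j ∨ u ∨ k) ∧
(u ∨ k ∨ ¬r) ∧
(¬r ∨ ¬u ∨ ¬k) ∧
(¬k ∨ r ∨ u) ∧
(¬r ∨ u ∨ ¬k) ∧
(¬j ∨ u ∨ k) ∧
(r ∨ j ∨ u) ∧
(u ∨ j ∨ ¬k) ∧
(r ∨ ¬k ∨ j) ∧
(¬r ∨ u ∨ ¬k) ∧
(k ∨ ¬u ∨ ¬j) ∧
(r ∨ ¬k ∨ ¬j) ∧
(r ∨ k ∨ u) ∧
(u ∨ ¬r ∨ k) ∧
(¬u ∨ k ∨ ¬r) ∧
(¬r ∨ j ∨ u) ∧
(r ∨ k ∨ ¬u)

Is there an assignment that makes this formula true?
No

No, the formula is not satisfiable.

No assignment of truth values to the variables can make all 24 clauses true simultaneously.

The formula is UNSAT (unsatisfiable).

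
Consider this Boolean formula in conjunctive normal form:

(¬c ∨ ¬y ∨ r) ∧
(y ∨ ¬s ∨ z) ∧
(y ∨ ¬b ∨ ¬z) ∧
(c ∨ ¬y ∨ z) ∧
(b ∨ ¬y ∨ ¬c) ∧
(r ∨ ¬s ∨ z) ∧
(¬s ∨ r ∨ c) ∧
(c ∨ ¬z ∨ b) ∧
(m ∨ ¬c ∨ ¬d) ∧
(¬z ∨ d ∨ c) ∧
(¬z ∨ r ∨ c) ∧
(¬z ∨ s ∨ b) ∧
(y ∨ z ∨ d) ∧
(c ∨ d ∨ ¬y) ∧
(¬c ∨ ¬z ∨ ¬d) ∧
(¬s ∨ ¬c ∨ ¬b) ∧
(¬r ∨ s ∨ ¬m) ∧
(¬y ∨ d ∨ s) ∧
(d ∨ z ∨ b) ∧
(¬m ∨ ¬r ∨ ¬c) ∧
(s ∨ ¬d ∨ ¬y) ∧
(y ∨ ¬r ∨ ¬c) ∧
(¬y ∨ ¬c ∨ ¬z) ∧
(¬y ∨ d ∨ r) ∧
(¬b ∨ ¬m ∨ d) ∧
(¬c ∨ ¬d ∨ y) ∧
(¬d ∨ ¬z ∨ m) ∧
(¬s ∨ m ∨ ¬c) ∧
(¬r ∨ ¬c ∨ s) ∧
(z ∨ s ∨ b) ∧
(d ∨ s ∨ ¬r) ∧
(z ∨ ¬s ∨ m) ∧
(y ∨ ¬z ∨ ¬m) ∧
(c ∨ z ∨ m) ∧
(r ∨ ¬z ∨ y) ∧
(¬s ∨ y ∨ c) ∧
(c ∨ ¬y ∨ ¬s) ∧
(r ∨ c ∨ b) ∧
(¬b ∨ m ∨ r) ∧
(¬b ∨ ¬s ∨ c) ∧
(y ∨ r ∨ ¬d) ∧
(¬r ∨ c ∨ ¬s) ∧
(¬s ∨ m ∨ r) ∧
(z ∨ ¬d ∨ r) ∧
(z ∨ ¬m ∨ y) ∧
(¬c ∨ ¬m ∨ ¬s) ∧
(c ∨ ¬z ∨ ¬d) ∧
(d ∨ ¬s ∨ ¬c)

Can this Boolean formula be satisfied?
No

No, the formula is not satisfiable.

No assignment of truth values to the variables can make all 48 clauses true simultaneously.

The formula is UNSAT (unsatisfiable).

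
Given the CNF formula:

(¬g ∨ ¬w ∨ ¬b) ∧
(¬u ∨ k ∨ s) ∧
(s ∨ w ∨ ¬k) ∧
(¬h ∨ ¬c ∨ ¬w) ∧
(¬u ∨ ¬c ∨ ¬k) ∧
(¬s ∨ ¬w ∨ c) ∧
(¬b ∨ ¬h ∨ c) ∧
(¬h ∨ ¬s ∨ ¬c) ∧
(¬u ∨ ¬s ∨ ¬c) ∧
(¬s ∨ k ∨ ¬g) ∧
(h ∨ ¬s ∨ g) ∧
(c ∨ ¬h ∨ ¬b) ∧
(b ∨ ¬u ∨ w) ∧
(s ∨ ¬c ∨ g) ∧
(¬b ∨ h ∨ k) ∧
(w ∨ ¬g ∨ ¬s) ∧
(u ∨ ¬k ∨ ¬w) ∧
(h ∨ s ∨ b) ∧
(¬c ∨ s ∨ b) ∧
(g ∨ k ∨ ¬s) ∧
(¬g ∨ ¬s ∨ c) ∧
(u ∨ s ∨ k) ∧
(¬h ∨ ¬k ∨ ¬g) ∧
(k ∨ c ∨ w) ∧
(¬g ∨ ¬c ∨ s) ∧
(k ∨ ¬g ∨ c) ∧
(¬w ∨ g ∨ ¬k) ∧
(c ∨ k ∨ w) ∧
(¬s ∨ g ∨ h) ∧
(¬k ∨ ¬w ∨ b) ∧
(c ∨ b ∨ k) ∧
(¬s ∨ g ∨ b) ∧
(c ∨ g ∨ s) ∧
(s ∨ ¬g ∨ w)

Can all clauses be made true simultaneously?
No

No, the formula is not satisfiable.

No assignment of truth values to the variables can make all 34 clauses true simultaneously.

The formula is UNSAT (unsatisfiable).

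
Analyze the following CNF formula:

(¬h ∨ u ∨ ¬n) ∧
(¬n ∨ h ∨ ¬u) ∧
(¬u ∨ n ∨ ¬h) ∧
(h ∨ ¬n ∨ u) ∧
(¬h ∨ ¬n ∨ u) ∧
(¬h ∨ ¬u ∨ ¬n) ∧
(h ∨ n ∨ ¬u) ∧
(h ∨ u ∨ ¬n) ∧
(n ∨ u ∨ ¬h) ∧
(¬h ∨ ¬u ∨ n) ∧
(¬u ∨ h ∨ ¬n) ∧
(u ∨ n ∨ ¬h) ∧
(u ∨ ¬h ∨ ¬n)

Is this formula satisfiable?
Yes

Yes, the formula is satisfiable.

One satisfying assignment is: u=False, h=False, n=False

Verification: With this assignment, all 13 clauses evaluate to true.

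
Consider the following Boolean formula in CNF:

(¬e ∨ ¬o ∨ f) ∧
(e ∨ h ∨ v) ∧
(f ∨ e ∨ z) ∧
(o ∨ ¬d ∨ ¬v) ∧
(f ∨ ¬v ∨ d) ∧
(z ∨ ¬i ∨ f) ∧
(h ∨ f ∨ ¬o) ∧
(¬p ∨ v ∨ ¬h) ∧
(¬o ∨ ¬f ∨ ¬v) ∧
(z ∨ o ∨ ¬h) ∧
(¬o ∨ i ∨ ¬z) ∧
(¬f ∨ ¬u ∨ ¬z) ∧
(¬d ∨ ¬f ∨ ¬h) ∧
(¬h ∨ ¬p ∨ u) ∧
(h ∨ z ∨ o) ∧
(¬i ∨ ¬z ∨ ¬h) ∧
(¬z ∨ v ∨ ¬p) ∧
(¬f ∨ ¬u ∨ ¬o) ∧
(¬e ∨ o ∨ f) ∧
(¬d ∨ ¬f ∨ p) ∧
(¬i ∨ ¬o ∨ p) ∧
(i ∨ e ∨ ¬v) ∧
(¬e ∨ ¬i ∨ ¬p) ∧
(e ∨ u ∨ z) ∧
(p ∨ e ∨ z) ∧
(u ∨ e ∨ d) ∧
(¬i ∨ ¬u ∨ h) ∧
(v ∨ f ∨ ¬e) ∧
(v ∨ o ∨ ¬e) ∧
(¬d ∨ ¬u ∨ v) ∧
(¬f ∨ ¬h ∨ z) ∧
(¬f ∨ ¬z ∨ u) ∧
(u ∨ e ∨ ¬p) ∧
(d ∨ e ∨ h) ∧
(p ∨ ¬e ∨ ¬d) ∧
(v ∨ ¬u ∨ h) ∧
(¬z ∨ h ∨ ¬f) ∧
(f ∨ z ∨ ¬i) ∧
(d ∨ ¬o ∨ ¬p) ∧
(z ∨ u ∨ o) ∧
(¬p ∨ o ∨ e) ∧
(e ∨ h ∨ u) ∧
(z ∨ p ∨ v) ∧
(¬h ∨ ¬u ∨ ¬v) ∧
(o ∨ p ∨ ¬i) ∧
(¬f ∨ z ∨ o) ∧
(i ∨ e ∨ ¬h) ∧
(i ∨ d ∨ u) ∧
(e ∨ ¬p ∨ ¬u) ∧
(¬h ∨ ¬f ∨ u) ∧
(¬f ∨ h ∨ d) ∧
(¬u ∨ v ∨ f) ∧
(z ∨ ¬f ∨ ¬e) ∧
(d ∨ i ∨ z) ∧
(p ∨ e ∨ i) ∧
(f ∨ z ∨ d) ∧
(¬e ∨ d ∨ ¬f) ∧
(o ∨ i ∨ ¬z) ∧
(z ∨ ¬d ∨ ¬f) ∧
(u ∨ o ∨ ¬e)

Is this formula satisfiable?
No

No, the formula is not satisfiable.

No assignment of truth values to the variables can make all 60 clauses true simultaneously.

The formula is UNSAT (unsatisfiable).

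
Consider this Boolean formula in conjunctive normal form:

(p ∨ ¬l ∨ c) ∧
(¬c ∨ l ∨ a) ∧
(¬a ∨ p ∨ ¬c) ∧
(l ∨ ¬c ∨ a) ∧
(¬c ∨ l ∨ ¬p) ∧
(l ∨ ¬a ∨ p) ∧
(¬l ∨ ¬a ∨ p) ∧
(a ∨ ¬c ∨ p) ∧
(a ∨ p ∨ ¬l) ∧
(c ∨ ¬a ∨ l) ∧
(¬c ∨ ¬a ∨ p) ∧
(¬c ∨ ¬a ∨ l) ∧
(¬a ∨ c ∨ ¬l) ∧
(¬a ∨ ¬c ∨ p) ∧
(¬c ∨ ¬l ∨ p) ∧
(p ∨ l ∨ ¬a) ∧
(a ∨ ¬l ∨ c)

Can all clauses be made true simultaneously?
Yes

Yes, the formula is satisfiable.

One satisfying assignment is: l=False, a=False, p=False, c=False

Verification: With this assignment, all 17 clauses evaluate to true.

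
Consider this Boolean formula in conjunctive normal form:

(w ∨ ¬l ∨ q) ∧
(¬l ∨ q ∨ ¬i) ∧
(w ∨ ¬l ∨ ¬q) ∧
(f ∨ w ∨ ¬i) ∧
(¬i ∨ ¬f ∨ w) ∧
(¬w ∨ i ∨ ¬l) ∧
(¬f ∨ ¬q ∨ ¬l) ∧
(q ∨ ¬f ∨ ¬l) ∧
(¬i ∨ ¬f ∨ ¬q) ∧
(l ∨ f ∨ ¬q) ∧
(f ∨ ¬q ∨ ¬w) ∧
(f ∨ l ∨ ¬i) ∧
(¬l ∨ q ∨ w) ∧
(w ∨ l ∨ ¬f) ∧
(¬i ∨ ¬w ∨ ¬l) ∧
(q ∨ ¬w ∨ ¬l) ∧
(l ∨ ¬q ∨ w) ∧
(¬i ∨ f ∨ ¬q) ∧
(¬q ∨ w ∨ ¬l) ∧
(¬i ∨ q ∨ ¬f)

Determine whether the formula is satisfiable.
Yes

Yes, the formula is satisfiable.

One satisfying assignment is: f=False, q=False, w=False, i=False, l=False

Verification: With this assignment, all 20 clauses evaluate to true.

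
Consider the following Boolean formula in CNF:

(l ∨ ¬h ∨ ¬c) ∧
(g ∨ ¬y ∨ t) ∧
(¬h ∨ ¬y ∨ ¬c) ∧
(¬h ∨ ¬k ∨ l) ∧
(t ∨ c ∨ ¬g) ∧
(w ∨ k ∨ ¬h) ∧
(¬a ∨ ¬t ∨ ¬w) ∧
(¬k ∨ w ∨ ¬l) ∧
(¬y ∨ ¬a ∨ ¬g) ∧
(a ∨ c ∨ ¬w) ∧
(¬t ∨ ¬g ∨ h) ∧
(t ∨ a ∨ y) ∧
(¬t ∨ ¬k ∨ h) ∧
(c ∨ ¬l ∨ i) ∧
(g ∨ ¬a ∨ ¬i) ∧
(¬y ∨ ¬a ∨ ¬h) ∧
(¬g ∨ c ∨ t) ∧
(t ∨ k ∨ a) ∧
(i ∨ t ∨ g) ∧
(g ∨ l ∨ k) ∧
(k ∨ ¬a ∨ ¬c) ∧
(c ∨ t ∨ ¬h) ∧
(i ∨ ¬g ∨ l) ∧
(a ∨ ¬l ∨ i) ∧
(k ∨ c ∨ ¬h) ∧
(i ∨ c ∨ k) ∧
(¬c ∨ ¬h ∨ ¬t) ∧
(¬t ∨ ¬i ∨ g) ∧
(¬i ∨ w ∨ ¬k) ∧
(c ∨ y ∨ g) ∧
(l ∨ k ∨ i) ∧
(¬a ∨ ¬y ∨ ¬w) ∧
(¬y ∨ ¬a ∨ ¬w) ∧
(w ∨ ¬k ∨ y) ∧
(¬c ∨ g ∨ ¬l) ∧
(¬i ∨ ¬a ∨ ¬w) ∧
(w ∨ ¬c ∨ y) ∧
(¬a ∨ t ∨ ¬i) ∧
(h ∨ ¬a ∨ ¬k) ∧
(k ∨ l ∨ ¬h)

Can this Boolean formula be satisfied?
Yes

Yes, the formula is satisfiable.

One satisfying assignment is: t=False, h=False, a=False, c=True, w=True, k=True, i=True, l=True, y=True, g=True

Verification: With this assignment, all 40 clauses evaluate to true.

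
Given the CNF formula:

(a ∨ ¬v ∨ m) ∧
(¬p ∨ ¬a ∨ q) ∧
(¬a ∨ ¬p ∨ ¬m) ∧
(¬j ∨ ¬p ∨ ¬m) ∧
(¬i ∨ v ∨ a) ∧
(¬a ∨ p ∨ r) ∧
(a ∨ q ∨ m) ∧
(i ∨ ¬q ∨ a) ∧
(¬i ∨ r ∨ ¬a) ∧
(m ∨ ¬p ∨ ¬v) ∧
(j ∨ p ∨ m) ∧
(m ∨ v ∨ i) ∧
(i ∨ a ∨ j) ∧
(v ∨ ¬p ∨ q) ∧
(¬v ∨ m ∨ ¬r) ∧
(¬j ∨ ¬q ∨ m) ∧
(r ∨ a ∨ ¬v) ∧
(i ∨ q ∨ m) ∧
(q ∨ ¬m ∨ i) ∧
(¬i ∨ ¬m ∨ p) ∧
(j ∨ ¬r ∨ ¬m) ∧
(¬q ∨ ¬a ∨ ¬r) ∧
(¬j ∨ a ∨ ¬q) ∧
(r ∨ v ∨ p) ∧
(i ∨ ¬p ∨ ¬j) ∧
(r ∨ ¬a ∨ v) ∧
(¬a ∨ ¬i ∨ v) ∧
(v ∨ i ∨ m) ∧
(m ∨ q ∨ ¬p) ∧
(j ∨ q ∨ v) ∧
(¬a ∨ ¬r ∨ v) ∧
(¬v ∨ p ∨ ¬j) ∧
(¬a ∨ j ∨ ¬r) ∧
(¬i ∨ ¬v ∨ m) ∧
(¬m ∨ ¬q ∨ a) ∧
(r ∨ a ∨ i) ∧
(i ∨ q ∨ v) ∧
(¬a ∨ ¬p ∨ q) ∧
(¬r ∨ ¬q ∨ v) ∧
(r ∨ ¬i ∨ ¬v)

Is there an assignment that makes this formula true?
No

No, the formula is not satisfiable.

No assignment of truth values to the variables can make all 40 clauses true simultaneously.

The formula is UNSAT (unsatisfiable).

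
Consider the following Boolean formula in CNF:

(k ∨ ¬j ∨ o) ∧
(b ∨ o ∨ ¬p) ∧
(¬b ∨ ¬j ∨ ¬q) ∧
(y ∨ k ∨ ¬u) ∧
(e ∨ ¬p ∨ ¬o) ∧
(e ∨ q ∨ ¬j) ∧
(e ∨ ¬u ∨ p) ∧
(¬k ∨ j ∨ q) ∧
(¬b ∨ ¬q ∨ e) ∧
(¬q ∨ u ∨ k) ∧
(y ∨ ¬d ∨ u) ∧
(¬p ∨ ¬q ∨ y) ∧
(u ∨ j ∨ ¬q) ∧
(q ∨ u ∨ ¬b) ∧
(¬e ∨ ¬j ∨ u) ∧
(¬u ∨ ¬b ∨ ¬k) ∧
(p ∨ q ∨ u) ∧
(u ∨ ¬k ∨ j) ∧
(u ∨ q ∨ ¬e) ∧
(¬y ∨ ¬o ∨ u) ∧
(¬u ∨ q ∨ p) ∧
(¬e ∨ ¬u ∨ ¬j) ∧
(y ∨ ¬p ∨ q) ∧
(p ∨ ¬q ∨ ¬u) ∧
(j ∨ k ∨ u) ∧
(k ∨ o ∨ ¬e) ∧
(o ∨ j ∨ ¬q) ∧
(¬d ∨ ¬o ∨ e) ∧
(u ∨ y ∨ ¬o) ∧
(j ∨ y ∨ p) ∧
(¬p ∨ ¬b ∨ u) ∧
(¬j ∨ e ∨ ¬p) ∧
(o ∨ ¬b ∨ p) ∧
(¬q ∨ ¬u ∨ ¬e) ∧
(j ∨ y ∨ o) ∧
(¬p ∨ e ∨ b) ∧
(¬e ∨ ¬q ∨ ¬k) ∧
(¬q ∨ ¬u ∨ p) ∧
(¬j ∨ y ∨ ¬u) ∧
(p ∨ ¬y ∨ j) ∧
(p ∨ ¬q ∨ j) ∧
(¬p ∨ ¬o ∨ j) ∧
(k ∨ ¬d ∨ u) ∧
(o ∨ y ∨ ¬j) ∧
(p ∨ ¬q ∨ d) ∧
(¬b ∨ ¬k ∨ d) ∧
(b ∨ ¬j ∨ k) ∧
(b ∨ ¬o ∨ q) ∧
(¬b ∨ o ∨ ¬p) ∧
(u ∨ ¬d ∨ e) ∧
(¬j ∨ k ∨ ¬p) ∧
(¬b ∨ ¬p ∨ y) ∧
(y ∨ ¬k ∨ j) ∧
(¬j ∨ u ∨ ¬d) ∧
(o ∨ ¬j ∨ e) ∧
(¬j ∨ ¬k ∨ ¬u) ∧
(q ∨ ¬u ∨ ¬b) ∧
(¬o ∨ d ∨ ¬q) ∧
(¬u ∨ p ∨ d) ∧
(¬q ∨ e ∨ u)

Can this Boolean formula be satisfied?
No

No, the formula is not satisfiable.

No assignment of truth values to the variables can make all 60 clauses true simultaneously.

The formula is UNSAT (unsatisfiable).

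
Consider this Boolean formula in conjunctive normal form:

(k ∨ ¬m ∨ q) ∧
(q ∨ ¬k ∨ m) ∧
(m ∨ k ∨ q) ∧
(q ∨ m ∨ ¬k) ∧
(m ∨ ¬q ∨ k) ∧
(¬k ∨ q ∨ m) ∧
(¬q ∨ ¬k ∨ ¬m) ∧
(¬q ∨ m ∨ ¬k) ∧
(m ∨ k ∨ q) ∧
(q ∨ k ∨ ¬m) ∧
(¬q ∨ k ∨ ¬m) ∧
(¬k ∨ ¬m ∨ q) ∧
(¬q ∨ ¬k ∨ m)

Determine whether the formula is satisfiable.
No

No, the formula is not satisfiable.

No assignment of truth values to the variables can make all 13 clauses true simultaneously.

The formula is UNSAT (unsatisfiable).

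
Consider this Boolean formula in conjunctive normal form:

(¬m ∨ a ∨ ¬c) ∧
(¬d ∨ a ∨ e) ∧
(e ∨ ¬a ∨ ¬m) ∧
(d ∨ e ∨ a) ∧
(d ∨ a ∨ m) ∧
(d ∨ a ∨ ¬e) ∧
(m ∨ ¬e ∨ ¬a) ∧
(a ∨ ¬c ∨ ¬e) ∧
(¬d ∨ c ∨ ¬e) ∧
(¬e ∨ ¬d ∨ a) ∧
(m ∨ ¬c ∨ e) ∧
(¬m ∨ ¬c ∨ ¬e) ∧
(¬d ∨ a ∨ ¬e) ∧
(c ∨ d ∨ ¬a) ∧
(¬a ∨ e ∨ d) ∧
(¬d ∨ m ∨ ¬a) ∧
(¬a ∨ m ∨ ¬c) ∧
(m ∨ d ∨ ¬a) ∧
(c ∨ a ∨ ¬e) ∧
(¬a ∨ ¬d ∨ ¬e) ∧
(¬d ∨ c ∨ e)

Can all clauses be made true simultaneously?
No

No, the formula is not satisfiable.

No assignment of truth values to the variables can make all 21 clauses true simultaneously.

The formula is UNSAT (unsatisfiable).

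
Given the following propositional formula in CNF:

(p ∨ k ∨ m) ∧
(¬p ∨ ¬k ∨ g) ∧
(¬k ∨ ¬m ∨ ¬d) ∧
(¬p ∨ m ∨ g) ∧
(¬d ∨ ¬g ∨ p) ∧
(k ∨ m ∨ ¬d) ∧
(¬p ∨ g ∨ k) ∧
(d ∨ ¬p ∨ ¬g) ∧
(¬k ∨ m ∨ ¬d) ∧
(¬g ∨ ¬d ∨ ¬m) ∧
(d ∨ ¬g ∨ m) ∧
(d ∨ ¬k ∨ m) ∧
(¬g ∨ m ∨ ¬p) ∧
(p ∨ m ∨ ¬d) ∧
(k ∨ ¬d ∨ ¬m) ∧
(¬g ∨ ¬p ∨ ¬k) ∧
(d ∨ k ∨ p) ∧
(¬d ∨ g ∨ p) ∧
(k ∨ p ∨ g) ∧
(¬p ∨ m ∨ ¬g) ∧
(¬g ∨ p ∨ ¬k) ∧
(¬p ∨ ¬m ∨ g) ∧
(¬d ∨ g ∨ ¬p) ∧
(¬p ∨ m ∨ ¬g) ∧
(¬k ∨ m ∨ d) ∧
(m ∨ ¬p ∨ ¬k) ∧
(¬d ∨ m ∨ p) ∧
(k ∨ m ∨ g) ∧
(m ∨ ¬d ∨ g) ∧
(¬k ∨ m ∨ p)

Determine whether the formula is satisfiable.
Yes

Yes, the formula is satisfiable.

One satisfying assignment is: d=False, p=False, g=False, k=True, m=True

Verification: With this assignment, all 30 clauses evaluate to true.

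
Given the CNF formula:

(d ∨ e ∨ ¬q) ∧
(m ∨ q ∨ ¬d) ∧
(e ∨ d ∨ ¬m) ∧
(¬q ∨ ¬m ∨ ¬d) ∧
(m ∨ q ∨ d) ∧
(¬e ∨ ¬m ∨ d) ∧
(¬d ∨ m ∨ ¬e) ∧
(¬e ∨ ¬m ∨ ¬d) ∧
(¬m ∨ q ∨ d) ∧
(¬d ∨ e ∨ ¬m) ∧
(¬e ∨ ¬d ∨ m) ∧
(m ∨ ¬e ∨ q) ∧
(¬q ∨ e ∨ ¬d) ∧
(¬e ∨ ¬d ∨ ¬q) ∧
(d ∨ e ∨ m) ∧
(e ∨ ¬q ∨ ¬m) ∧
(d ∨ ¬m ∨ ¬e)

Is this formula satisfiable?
Yes

Yes, the formula is satisfiable.

One satisfying assignment is: d=False, e=True, m=False, q=True

Verification: With this assignment, all 17 clauses evaluate to true.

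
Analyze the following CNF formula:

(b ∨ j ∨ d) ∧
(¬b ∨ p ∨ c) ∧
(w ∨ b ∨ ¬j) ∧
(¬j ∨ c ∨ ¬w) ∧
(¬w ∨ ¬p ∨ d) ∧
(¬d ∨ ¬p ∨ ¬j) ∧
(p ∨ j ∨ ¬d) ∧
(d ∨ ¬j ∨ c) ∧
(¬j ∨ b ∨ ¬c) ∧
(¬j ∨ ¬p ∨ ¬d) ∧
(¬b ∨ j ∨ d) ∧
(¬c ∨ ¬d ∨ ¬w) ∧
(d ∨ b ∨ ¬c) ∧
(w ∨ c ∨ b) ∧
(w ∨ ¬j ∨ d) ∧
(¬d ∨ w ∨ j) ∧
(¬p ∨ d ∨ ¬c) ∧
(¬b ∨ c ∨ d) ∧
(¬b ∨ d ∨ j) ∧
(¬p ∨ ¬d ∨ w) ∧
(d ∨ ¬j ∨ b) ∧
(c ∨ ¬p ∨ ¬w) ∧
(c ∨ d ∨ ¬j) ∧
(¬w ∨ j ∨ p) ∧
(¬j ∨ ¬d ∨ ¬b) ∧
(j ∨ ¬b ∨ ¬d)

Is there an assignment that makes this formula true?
Yes

Yes, the formula is satisfiable.

One satisfying assignment is: w=True, d=False, p=False, b=True, c=True, j=True

Verification: With this assignment, all 26 clauses evaluate to true.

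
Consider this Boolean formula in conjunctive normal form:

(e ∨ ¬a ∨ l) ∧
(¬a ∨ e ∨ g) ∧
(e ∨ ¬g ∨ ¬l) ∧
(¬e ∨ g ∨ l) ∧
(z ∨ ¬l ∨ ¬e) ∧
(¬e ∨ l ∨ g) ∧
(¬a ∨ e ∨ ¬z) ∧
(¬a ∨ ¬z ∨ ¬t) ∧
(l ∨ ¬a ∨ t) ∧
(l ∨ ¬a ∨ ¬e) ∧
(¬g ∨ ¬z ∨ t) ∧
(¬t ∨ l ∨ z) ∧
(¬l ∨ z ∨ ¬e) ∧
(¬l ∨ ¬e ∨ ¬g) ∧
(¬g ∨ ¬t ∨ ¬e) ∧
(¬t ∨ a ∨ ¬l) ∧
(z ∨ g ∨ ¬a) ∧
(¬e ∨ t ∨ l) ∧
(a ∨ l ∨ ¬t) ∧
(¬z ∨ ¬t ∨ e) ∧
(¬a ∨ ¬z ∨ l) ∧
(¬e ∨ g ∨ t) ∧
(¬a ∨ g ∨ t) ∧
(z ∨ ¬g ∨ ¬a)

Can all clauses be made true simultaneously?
Yes

Yes, the formula is satisfiable.

One satisfying assignment is: a=False, e=False, g=False, z=False, t=False, l=False

Verification: With this assignment, all 24 clauses evaluate to true.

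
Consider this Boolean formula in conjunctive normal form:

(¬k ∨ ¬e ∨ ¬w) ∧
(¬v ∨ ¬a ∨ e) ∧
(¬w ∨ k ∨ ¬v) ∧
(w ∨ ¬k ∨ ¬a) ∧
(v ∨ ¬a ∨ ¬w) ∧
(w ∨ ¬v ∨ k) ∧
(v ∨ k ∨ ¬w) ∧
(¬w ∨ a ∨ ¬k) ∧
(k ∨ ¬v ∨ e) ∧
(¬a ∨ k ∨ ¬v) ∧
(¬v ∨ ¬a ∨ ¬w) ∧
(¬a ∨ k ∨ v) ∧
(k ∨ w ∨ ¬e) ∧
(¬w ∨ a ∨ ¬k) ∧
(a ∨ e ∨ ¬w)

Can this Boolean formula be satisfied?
Yes

Yes, the formula is satisfiable.

One satisfying assignment is: w=False, k=False, v=False, a=False, e=False

Verification: With this assignment, all 15 clauses evaluate to true.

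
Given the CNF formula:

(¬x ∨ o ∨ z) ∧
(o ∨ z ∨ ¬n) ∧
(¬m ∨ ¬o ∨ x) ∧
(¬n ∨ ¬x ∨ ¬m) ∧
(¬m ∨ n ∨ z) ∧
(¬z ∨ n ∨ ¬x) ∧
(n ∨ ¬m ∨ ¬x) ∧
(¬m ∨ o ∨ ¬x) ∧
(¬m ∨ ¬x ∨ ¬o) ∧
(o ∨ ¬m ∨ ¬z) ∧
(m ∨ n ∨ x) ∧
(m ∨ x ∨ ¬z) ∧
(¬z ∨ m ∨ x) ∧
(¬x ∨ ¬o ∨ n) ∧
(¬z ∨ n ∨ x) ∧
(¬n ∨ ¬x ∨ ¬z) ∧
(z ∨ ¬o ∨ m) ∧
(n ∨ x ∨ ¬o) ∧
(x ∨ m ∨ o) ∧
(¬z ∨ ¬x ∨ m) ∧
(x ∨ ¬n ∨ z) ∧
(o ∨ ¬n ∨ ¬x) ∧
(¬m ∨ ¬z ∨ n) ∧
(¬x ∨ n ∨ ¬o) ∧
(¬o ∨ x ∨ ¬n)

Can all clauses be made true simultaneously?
No

No, the formula is not satisfiable.

No assignment of truth values to the variables can make all 25 clauses true simultaneously.

The formula is UNSAT (unsatisfiable).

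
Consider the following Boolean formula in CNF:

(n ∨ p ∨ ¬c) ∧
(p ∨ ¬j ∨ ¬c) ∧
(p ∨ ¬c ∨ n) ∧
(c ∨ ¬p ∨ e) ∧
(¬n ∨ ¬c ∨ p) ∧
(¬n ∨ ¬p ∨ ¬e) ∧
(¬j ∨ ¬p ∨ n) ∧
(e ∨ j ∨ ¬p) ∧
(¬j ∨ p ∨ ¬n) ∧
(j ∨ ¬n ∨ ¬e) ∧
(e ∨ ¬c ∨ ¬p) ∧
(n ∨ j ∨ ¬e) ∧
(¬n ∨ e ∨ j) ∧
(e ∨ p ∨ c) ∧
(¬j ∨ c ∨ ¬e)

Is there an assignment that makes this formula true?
No

No, the formula is not satisfiable.

No assignment of truth values to the variables can make all 15 clauses true simultaneously.

The formula is UNSAT (unsatisfiable).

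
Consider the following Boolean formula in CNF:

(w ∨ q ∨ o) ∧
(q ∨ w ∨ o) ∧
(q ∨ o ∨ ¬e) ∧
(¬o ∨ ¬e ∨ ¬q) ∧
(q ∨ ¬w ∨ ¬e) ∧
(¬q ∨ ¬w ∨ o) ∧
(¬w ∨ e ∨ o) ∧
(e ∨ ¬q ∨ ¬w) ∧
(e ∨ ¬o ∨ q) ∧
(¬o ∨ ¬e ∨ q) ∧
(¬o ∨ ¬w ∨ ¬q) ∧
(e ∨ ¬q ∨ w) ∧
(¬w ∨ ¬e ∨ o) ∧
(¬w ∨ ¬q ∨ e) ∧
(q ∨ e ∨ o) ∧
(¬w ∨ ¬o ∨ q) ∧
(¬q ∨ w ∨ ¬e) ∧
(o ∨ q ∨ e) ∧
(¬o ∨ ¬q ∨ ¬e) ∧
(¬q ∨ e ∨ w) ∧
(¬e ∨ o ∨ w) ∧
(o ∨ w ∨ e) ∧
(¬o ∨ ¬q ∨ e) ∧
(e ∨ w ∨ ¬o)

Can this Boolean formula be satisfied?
No

No, the formula is not satisfiable.

No assignment of truth values to the variables can make all 24 clauses true simultaneously.

The formula is UNSAT (unsatisfiable).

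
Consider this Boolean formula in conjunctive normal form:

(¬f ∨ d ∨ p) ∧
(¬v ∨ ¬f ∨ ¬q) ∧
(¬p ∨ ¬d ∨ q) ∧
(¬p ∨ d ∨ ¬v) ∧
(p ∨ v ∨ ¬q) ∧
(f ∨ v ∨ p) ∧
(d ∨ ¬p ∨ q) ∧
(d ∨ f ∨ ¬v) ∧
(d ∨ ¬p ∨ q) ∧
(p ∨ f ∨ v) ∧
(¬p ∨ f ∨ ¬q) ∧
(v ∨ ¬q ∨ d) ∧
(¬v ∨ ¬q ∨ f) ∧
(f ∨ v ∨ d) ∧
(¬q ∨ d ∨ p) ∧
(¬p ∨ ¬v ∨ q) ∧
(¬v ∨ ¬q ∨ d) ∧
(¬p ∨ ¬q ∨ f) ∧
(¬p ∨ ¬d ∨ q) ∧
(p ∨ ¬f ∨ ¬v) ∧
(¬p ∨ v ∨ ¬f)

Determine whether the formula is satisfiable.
Yes

Yes, the formula is satisfiable.

One satisfying assignment is: v=False, d=True, p=False, q=False, f=True

Verification: With this assignment, all 21 clauses evaluate to true.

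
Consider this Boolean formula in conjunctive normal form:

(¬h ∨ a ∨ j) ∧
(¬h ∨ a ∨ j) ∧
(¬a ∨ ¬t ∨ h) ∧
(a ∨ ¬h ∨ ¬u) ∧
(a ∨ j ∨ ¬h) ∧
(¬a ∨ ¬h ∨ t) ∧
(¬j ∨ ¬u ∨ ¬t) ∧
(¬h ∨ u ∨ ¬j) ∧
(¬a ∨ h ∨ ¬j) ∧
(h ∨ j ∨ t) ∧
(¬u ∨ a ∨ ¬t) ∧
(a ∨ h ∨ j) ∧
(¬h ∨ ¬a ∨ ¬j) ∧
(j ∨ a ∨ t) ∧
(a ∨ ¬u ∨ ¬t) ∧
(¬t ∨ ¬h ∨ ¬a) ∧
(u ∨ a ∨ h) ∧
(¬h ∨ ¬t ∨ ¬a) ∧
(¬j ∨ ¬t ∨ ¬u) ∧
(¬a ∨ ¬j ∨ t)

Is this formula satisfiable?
Yes

Yes, the formula is satisfiable.

One satisfying assignment is: t=False, a=False, j=True, u=True, h=False

Verification: With this assignment, all 20 clauses evaluate to true.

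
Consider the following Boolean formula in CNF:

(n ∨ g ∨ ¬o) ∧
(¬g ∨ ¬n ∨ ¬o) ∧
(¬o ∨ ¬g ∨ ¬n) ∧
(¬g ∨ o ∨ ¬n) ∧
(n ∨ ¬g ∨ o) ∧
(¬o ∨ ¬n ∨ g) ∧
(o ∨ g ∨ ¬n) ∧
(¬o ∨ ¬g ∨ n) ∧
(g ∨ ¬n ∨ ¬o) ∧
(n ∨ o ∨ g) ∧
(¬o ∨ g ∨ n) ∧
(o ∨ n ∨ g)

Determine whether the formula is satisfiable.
No

No, the formula is not satisfiable.

No assignment of truth values to the variables can make all 12 clauses true simultaneously.

The formula is UNSAT (unsatisfiable).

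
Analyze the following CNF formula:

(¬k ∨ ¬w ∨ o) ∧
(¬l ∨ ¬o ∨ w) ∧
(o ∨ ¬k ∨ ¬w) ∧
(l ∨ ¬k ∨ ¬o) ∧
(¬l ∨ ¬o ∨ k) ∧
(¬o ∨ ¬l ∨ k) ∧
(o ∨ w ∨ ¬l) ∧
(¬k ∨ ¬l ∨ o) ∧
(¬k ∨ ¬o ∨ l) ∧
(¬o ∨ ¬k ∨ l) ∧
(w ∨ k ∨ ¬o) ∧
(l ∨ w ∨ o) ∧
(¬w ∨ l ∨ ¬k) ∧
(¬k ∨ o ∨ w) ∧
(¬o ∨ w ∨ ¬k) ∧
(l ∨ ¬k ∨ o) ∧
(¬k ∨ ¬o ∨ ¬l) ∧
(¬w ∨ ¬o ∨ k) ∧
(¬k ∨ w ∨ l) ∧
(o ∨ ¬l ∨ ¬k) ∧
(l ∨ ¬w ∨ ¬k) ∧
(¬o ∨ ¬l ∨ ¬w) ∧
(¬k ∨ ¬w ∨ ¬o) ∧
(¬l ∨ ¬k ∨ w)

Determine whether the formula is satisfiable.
Yes

Yes, the formula is satisfiable.

One satisfying assignment is: k=False, w=True, l=False, o=False

Verification: With this assignment, all 24 clauses evaluate to true.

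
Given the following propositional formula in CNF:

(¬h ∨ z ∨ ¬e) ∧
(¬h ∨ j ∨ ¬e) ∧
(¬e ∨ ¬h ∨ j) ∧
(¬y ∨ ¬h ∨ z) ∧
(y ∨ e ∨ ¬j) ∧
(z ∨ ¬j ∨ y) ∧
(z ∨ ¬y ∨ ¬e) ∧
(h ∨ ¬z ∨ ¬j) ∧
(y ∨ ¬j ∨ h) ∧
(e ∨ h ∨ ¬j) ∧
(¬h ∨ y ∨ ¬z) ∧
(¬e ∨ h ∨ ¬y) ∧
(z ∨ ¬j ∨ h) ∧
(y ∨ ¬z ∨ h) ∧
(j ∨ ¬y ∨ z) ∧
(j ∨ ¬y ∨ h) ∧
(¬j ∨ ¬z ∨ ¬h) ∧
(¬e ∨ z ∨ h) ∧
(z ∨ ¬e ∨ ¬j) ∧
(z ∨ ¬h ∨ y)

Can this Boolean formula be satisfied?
Yes

Yes, the formula is satisfiable.

One satisfying assignment is: j=False, h=False, e=False, z=False, y=False

Verification: With this assignment, all 20 clauses evaluate to true.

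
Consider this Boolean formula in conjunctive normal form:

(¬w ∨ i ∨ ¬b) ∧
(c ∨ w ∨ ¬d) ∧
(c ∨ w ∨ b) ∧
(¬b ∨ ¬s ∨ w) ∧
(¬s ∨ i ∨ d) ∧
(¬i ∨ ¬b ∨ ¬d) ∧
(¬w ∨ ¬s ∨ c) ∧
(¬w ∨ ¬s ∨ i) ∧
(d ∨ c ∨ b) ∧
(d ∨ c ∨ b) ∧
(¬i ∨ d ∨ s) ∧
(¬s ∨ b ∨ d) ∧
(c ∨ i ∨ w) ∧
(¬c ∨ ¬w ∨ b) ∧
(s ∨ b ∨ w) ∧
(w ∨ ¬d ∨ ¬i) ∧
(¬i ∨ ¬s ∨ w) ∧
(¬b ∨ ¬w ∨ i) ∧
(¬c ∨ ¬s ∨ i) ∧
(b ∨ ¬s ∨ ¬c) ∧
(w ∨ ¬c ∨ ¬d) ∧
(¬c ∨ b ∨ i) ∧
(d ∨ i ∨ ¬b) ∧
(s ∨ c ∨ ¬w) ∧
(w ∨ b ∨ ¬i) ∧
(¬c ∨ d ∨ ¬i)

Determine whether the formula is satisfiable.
No

No, the formula is not satisfiable.

No assignment of truth values to the variables can make all 26 clauses true simultaneously.

The formula is UNSAT (unsatisfiable).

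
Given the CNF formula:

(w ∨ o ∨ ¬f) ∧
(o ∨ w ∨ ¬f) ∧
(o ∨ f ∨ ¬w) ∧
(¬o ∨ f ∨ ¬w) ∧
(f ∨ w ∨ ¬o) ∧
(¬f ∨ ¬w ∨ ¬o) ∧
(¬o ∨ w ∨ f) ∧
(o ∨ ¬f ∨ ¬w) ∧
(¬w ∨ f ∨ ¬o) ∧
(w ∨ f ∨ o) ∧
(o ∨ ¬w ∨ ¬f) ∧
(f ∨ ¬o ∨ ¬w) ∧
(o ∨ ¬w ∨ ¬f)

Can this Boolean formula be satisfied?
Yes

Yes, the formula is satisfiable.

One satisfying assignment is: o=True, w=False, f=True

Verification: With this assignment, all 13 clauses evaluate to true.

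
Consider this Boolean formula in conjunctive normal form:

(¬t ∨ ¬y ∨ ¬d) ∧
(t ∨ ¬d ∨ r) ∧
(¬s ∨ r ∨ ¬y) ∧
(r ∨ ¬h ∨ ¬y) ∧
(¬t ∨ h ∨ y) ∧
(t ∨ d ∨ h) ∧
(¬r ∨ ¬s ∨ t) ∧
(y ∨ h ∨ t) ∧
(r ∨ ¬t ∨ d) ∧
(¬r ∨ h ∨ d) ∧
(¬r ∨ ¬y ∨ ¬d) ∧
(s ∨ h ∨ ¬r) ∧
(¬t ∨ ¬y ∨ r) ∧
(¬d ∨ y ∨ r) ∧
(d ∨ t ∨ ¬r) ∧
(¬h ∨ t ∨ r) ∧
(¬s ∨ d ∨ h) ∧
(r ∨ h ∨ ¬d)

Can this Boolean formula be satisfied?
Yes

Yes, the formula is satisfiable.

One satisfying assignment is: t=False, d=True, h=True, r=True, s=False, y=False

Verification: With this assignment, all 18 clauses evaluate to true.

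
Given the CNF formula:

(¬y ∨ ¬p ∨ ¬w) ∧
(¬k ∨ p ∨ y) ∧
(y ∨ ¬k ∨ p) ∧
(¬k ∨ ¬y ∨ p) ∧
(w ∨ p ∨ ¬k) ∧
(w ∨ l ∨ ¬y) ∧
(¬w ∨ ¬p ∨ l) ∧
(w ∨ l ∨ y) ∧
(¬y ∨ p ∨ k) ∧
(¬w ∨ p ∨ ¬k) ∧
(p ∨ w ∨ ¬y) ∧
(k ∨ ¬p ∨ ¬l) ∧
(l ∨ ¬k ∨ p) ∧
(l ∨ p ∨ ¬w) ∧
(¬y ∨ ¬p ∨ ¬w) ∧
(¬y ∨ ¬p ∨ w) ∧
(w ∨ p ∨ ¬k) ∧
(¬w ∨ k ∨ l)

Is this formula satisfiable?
Yes

Yes, the formula is satisfiable.

One satisfying assignment is: w=False, l=True, p=False, k=False, y=False

Verification: With this assignment, all 18 clauses evaluate to true.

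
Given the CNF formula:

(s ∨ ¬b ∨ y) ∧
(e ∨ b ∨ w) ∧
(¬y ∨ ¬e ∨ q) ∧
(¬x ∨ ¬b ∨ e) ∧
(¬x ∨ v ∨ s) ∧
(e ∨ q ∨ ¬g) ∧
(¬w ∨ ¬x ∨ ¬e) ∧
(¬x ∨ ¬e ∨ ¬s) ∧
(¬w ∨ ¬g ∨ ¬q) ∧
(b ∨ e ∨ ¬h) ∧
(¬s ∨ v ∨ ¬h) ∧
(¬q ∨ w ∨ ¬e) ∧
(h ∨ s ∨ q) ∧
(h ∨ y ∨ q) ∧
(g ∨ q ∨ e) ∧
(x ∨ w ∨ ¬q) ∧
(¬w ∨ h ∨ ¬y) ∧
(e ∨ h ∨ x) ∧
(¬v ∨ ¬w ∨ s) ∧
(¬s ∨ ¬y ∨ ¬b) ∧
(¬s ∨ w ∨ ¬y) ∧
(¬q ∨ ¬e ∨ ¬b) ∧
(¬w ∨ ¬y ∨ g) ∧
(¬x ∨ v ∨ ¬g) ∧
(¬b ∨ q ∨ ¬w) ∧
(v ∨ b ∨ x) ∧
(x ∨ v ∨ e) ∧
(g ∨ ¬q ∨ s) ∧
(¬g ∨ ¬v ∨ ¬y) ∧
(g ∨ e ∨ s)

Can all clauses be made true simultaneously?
Yes

Yes, the formula is satisfiable.

One satisfying assignment is: s=True, g=False, h=False, v=False, e=False, b=False, y=False, w=True, q=True, x=True

Verification: With this assignment, all 30 clauses evaluate to true.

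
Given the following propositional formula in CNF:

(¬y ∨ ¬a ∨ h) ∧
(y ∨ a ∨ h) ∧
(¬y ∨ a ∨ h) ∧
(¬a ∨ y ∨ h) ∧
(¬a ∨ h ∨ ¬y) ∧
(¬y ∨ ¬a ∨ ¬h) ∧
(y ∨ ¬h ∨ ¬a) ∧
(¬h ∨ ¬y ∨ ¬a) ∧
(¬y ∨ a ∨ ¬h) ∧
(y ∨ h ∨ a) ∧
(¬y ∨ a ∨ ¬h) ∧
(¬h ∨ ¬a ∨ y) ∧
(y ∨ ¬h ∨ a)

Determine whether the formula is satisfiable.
No

No, the formula is not satisfiable.

No assignment of truth values to the variables can make all 13 clauses true simultaneously.

The formula is UNSAT (unsatisfiable).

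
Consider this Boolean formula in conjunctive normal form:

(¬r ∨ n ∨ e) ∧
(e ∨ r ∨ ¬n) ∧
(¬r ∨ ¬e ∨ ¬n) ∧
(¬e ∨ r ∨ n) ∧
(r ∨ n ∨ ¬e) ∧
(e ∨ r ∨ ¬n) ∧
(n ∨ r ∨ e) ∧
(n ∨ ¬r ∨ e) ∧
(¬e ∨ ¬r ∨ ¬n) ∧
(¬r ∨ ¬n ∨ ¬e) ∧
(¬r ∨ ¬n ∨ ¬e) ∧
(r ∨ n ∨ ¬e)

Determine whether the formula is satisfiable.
Yes

Yes, the formula is satisfiable.

One satisfying assignment is: e=True, n=True, r=False

Verification: With this assignment, all 12 clauses evaluate to true.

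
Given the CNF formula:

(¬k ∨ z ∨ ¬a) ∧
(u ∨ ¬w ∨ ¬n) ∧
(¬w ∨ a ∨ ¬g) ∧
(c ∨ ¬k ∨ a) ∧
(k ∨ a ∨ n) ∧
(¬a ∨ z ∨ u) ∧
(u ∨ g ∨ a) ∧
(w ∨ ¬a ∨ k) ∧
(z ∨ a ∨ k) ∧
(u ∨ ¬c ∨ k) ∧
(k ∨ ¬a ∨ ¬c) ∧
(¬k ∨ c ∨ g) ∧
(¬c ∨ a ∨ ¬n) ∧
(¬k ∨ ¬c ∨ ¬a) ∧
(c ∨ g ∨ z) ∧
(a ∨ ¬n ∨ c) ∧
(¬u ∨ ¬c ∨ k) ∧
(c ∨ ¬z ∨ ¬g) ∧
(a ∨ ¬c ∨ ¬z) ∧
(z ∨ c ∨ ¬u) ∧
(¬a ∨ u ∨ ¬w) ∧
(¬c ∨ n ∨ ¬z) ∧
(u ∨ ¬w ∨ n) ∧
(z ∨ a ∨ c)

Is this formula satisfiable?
Yes

Yes, the formula is satisfiable.

One satisfying assignment is: g=False, u=True, c=True, z=False, n=False, w=False, k=True, a=False

Verification: With this assignment, all 24 clauses evaluate to true.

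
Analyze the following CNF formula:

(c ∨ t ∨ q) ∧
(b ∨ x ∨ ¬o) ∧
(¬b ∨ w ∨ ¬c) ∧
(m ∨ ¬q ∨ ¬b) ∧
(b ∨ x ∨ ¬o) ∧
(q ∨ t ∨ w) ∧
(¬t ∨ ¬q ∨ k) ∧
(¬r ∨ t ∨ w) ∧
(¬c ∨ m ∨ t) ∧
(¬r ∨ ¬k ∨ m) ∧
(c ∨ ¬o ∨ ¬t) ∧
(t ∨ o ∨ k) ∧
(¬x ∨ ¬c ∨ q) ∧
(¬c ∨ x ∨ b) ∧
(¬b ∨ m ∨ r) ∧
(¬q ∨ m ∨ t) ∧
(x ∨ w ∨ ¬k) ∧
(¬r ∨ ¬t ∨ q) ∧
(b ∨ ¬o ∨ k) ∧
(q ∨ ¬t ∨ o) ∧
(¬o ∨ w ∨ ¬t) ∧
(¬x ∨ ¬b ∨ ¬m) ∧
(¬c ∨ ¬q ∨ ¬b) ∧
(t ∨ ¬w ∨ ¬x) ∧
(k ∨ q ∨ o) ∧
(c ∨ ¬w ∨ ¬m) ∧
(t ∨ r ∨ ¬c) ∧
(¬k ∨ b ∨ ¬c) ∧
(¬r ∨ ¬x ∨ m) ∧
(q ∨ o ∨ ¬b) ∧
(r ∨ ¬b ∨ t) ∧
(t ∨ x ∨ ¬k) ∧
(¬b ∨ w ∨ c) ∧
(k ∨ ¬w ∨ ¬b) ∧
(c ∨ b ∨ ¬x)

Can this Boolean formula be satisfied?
Yes

Yes, the formula is satisfiable.

One satisfying assignment is: m=False, x=False, t=True, c=False, r=False, k=True, q=True, w=True, o=False, b=False

Verification: With this assignment, all 35 clauses evaluate to true.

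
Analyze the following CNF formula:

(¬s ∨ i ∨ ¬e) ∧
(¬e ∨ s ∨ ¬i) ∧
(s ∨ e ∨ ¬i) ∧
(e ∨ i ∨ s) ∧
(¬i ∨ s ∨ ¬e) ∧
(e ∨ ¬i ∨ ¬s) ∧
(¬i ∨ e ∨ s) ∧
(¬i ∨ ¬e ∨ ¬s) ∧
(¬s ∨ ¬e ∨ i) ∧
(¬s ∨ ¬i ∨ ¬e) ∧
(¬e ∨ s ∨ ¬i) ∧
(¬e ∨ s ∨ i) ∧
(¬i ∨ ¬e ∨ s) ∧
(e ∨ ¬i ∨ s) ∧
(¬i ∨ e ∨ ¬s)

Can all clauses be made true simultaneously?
Yes

Yes, the formula is satisfiable.

One satisfying assignment is: s=True, e=False, i=False

Verification: With this assignment, all 15 clauses evaluate to true.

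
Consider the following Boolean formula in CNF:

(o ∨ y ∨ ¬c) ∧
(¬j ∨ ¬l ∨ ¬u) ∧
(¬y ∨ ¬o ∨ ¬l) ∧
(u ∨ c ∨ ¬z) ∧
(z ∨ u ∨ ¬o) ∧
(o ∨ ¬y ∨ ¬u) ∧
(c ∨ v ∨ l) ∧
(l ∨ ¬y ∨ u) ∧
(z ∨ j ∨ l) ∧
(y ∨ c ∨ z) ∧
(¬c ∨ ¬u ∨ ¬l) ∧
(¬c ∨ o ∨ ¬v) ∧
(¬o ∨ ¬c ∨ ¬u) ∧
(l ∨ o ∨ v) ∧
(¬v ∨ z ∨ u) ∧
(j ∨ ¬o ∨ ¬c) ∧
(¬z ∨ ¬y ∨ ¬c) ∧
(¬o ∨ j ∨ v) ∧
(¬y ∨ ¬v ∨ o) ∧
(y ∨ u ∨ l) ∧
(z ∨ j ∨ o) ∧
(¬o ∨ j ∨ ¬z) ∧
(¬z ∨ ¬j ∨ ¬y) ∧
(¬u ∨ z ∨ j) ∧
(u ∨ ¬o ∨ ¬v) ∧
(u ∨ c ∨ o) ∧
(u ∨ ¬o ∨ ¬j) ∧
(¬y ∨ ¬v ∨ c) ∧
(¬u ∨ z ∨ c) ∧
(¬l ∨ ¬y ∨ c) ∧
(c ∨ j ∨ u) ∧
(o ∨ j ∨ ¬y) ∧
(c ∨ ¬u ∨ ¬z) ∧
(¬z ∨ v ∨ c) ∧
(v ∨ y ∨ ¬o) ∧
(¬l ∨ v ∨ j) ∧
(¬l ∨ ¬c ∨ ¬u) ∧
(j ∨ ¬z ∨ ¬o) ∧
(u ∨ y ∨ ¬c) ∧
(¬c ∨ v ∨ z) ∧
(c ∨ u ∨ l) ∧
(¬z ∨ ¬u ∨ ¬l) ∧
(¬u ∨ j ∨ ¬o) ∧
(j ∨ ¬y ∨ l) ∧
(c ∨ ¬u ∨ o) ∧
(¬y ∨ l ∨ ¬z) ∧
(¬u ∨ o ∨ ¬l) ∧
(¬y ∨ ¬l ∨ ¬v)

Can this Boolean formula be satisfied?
No

No, the formula is not satisfiable.

No assignment of truth values to the variables can make all 48 clauses true simultaneously.

The formula is UNSAT (unsatisfiable).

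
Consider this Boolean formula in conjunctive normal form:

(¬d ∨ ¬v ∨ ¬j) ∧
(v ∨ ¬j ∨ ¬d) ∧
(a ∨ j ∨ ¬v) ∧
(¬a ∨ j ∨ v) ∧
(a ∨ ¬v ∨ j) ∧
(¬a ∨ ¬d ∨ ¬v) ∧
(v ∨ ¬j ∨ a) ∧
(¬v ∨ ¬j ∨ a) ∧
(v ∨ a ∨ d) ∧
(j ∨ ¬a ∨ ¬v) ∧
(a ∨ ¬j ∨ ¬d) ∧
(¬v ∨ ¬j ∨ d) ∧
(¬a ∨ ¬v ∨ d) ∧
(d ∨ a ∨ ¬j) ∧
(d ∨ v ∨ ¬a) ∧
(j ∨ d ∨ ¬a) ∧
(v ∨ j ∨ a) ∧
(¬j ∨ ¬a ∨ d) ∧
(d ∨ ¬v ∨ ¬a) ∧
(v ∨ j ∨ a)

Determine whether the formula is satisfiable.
No

No, the formula is not satisfiable.

No assignment of truth values to the variables can make all 20 clauses true simultaneously.

The formula is UNSAT (unsatisfiable).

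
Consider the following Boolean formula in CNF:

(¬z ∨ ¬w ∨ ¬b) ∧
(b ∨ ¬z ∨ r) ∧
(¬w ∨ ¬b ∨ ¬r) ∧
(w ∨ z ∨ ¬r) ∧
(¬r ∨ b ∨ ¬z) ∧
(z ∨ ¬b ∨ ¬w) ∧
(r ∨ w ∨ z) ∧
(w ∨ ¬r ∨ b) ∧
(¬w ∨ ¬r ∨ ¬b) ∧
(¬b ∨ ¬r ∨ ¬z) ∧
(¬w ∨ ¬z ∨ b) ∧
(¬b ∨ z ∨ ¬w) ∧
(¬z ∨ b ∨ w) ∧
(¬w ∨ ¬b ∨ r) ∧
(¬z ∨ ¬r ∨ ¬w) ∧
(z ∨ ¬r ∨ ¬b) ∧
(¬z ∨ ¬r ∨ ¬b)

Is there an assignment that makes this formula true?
Yes

Yes, the formula is satisfiable.

One satisfying assignment is: w=True, r=False, z=False, b=False

Verification: With this assignment, all 17 clauses evaluate to true.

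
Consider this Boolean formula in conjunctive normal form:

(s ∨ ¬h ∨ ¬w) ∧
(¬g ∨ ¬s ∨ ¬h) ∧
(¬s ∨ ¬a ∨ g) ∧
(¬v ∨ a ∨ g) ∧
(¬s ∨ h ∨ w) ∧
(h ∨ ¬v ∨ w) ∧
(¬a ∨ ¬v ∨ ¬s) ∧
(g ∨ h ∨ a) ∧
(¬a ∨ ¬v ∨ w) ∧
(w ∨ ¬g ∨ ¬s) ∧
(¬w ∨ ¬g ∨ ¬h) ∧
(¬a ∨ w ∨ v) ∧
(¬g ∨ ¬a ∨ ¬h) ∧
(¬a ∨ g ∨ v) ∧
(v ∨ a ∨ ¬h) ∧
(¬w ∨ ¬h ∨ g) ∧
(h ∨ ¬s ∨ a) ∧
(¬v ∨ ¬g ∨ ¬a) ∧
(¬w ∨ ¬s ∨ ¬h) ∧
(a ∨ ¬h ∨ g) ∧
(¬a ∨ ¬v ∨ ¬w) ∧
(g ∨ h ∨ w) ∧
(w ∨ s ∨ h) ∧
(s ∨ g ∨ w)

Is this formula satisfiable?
Yes

Yes, the formula is satisfiable.

One satisfying assignment is: s=False, h=False, v=False, g=True, a=False, w=True

Verification: With this assignment, all 24 clauses evaluate to true.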